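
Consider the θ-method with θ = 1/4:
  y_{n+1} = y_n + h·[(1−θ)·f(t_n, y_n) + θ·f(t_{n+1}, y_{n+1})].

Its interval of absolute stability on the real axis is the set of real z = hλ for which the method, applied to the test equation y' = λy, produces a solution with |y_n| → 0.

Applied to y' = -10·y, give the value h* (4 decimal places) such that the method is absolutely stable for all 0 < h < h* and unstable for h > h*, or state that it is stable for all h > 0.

Set f=λy, z=hλ:
  y_{n+1} = y_n + z·[3/4·y_n + 1/4·y_{n+1}] ⇒ (1 − 1/4z)y_{n+1} = (1 + 3/4z)y_n
  R(z) = (1 + 3/4z)/(1 − 1/4z).

Solve |R(x)|<1 on ℝ⁻.
x=-0.46: |R|=0.5874
R=−1: 1+3/4x = −1+1/4x ⇒ -1/2x=2 ⇒ x=2/(-1/2)=-4.0000
Confirm numerically:
  x=-3.647: |R|=0.90768 <1
  x=-2.999: |R|=0.71396 <1
  x=-2.710: |R|=0.61550 <1
  x=-2.662: |R|=0.59832 <1
  x=-4.597: |R|=1.13889 >1
  x=-4.568: |R|=1.13259 >1
  x=-4.484: |R|=1.11410 >1
Interval (-4.0000, 0).

(-4.0000,0); λ=-10 ⇒ h* = (4)/10 = 0.4000.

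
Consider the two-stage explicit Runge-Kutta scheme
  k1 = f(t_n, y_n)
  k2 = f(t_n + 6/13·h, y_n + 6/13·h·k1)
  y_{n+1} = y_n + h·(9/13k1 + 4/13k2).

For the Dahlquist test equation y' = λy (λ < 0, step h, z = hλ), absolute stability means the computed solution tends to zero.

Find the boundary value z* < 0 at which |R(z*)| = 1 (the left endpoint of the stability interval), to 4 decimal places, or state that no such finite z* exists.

left endpoint -7.0417.

Test eqn y'=λy, z=hλ:
  k1=λy_n ⇒ h·k1=z·y_n;  k2=λ(1+6/13z)y_n ⇒ h·k2=z(1+6/13z)y_n
  y_{n+1}/y_n = 1 + 9/13z + 4/13z(1+6/13z) = 1 + z + 24/169z²
  so R(z) = 1 + z + 24/169z².

Boundary: |R(x)|=1, x<0.
x=-0.47: |R|=0.5614
R=1: x+24/169x²=0 ⇒ x=−169/24=-7.0417; min R=1−1/(4·24/169)=-0.7604>−1
Confirm numerically:
  x=-6.265: |R|=0.30900 <1
  x=-4.411: |R|=0.64789 <1
  x=-3.582: |R|=0.75989 <1
  x=-7.587: |R|=1.58757 >1
  x=-7.339: |R|=1.30989 >1
  x=-7.142: |R|=1.10176 >1
Stable set (-7.0417, 0).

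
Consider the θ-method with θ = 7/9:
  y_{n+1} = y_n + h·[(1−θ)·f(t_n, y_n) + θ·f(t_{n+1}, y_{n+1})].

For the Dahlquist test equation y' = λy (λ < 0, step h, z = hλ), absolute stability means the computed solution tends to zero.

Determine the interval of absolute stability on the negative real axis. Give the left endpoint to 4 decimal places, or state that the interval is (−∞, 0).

unbounded; (−∞, 0).

On y'=λy, z=hλ:
  y_{n+1} = y_n + z·[2/9·y_n + 7/9·y_{n+1}] ⇒ (1 − 7/9z)y_{n+1} = (1 + 2/9z)y_n
  ⇒ R(z) = (1 + 2/9z)/(1 − 7/9z).

Find x<0 with |R(x)|<1.
x=-1.07: |R|=0.4160
x=-2: |R|=0.2174
x=-10: |R|=0.1392
x=-100: |R|=0.2694
θ=7/9≥1/2 ⇒ |1+2/9x|<|1−7/9x| ∀x<0 ⇒ interval (−∞,0).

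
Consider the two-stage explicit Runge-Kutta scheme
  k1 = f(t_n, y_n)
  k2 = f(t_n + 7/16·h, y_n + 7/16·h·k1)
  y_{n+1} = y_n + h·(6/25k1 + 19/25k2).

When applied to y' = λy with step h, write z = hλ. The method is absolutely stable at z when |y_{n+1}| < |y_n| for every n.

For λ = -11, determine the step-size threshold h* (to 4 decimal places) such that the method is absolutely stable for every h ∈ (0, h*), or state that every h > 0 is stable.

(-3.0075,0); λ=-11 ⇒ h* = (400/133)/11 = 0.2734.

With y'=λy (z=hλ):
  k1=λy_n ⇒ h·k1=z·y_n;  k2=λ(1+7/16z)y_n ⇒ h·k2=z(1+7/16z)y_n
  y_{n+1}/y_n = 1 + 6/25z + 19/25z(1+7/16z) = 1 + z + 133/400z²
  Hence R(z) = 1 + z + 133/400z².

Need |R(x)|<1, x<0.
x=-0.59: |R|=0.5257
R=1: x+133/400x²=0 ⇒ x=−400/133=-3.0075; min R=1−1/(4·133/400)=0.2481>−1
Confirm numerically:
  x=-1.904: |R|=0.30138 <1
  x=-1.892: |R|=0.29824 <1
  x=-1.578: |R|=0.24995 <1
  x=-3.529: |R|=1.61190 >1
  x=-3.284: |R|=1.30190 >1
So |R|<1 on (-3.0075, 0).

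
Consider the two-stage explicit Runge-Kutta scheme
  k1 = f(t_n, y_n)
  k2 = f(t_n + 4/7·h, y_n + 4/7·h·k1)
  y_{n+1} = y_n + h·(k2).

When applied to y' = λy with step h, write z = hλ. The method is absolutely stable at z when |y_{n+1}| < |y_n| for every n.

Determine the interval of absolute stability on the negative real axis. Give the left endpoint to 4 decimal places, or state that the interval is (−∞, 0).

(-1.7500, 0).

On y'=λy, z=hλ:
  k1=λy_n ⇒ h·k1=z·y_n;  k2=λ(1+4/7z)y_n ⇒ h·k2=z(1+4/7z)y_n
  y_{n+1}/y_n = 1 + z(1+4/7z) = 1 + z + 4/7z²
  Hence R(z) = 1 + z + 4/7z².

Boundary: |R(x)|=1, x<0.
x=-1.74: |R|=0.9901
R=1: x+4/7x²=0 ⇒ x=−7/4=-1.7500; min R=1−1/(4·4/7)=0.5625>−1
Confirm numerically:
  x=-1.053: |R|=0.58061 <1
  x=-0.882: |R|=0.56253 <1
  x=-0.713: |R|=0.57750 <1
  x=-0.703: |R|=0.57941 <1
  x=-2.339: |R|=1.78724 >1
  x=-2.224: |R|=1.60239 >1
  x=-2.176: |R|=1.52970 >1
Stable set (-1.7500, 0).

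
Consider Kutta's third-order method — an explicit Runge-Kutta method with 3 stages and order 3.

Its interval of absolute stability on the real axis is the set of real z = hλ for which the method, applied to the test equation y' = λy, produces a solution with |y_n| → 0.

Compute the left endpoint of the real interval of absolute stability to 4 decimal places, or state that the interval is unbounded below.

With y'=λy (z=hλ):
  order 3, 3-stage ⇒ R(z)=1+z+z^2/2+z^3/6
  (e.g. R(-0.87)=0.39870, |R|=0.39870)

Need |R(x)|<1, x<0.
x=-0.87: |R|=0.3987
|R(-1.91)|=0.2473 |R(-1.83)|=0.1770 |R(-0.67)|=0.5043
Bisect:
  x_lo=-2.9378 |R|=1.8483  x_hi=-0.1570 |R|=0.8547
  mid=-1.54739 |R|=0.03230 →hi
  mid=-2.24259 |R|=0.60773 →hi
  mid=-2.59019 |R|=1.13195 →lo
  mid=-2.41639 |R|=0.84845 →hi
  mid=-2.50329 |R|=0.98452 →hi
  mid=-2.54674 |R|=1.05677 →lo
  mid=-2.52501 |R|=1.02029 →lo
  mid=-2.51415 |R|=1.00231 →lo
  mid=-2.50872 |R|=0.99339 →hi
  mid=-2.51144 |R|=0.99785 →hi
  ...
  [-2.51279,-2.51262] ⇒ x*=-2.5127
Interval (-2.5127, 0).

left endpoint -2.5127.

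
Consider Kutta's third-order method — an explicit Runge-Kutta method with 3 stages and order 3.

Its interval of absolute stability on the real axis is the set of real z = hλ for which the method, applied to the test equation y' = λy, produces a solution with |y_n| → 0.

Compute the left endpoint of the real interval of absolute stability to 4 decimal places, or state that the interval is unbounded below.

On y'=λy, z=hλ:
  order 3, 3-stage ⇒ R(z)=1+z+z^2/2+z^3/6
  (e.g. R(-1.21)=0.22679, |R|=0.22679)

Need |R(x)|<1, x<0.
x=-1.21: |R|=0.2268
|R(-2.23)|=0.5918 |R(-2.13)|=0.4721 |R(-0.55)|=0.5735
Bisect:
  x_lo=-2.9158 |R|=1.7964  x_hi=-0.1402 |R|=0.8692
  mid=-1.52797 |R|=0.04482 →hi
  mid=-2.22186 |R|=0.58163 →hi
  mid=-2.56881 |R|=1.09459 →lo
  mid=-2.39534 |R|=0.81712 →hi
  mid=-2.48207 |R|=0.95028 →hi
  mid=-2.52544 |R|=1.02100 →lo
  mid=-2.50376 |R|=0.98529 →hi
  ...
  [-2.51291,-2.51274] ⇒ x*=-2.5127
So |R|<1 on (-2.5127, 0).

z* = -2.5127.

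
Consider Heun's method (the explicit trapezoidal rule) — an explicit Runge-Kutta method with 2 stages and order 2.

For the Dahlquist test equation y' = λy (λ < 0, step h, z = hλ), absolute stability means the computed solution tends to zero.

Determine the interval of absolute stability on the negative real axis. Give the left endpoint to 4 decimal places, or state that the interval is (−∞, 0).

z∈(-2.0000,0).

Set f=λy, z=hλ:
  order 2, 2-stage ⇒ R(z)=1+z+z^2/2
  (e.g. R(-0.54)=0.60580, |R|=0.60580)

Find x<0 with |R(x)|<1.
x=-0.54: |R|=0.6058
|R(-2.14)|=1.1498 |R(-1.62)|=0.6922 |R(-1.15)|=0.5112
Bisect:
  x_lo=-2.3460 |R|=1.4059  x_hi=-0.3456 |R|=0.7141
  mid=-1.34581 |R|=0.55979 →hi
  mid=-1.84592 |R|=0.85779 →hi
  mid=-2.09598 |R|=1.10059 →lo
  mid=-1.97095 |R|=0.97138 →hi
  mid=-2.03347 |R|=1.03403 →lo
  mid=-2.00221 |R|=1.00221 →lo
  mid=-1.98658 |R|=0.98667 →hi
  mid=-1.99440 |R|=0.99441 →hi
  ...
  [-2.00001,-1.99989] ⇒ x*=-2.0000
Interval (-2.0000, 0).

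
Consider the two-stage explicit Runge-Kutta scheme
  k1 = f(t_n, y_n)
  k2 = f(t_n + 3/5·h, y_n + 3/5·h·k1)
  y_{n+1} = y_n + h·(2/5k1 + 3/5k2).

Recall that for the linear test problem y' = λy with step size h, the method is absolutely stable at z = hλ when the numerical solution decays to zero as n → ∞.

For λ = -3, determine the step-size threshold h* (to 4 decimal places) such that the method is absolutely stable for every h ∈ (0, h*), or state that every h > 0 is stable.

With y'=λy (z=hλ):
  k1=λy_n ⇒ h·k1=z·y_n;  k2=λ(1+3/5z)y_n ⇒ h·k2=z(1+3/5z)y_n
  y_{n+1}/y_n = 1 + 2/5z + 3/5z(1+3/5z) = 1 + z + 9/25z²
  R(z) = 1 + z + 9/25z².

Find x<0 with |R(x)|<1.
x=-1.49: |R|=0.3092
R=1: x+9/25x²=0 ⇒ x=−25/9=-2.7778; min R=1−1/(4·9/25)=0.3056>−1
Confirm numerically:
  x=-2.487: |R|=0.73966 <1
  x=-2.057: |R|=0.46625 <1
  x=-1.501: |R|=0.31008 <1
  x=-1.285: |R|=0.30944 <1
  x=-3.169: |R|=1.44632 >1
  x=-3.133: |R|=1.40065 >1
  x=-2.924: |R|=1.15392 >1
So |R|<1 on (-2.7778, 0).

(-2.7778,0); λ=-3 ⇒ h* = (25/9)/3 = 0.9259.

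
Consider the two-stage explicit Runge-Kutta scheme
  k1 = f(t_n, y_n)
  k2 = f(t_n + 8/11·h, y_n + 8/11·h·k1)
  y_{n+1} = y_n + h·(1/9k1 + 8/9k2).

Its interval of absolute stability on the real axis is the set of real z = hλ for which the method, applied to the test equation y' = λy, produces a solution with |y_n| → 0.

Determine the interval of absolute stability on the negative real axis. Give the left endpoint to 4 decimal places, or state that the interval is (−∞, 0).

(-1.5469, 0).

Set f=λy, z=hλ:
  k1=λy_n ⇒ h·k1=z·y_n;  k2=λ(1+8/11z)y_n ⇒ h·k2=z(1+8/11z)y_n
  y_{n+1}/y_n = 1 + 1/9z + 8/9z(1+8/11z) = 1 + z + 64/99z²
  so R(z) = 1 + z + 64/99z².

Boundary: |R(x)|=1, x<0.
x=-1.37: |R|=0.8433
R=1: x+64/99x²=0 ⇒ x=−99/64=-1.5469; min R=1−1/(4·64/99)=0.6133>−1
Confirm numerically:
  x=-1.266: |R|=0.77013 <1
  x=-1.139: |R|=0.69967 <1
  x=-0.622: |R|=0.62811 <1
  x=-2.092: |R|=1.73723 >1
  x=-2.088: |R|=1.73042 >1
  x=-2.075: |R|=1.70843 >1
Interval (-1.5469, 0).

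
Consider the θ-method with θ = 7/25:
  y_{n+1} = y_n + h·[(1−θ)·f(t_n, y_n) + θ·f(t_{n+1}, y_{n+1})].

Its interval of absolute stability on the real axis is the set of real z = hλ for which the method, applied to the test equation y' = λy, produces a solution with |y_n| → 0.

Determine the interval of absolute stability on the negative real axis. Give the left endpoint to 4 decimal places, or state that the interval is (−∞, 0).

z∈(-4.5455,0).

Test eqn y'=λy, z=hλ:
  y_{n+1} = y_n + z·[18/25·y_n + 7/25·y_{n+1}] ⇒ (1 − 7/25z)y_{n+1} = (1 + 18/25z)y_n
  ⇒ R(z) = (1 + 18/25z)/(1 − 7/25z).

Boundary: |R(x)|=1, x<0.
x=-1.34: |R|=0.0256
R=−1: 1+18/25x = −1+7/25x ⇒ -11/25x=2 ⇒ x=2/(-11/25)=-4.5455
Confirm numerically:
  x=-4.363: |R|=0.96386 <1
  x=-3.604: |R|=0.79382 <1
  x=-3.416: |R|=0.74599 <1
  x=-4.804: |R|=1.04851 >1
  x=-4.669: |R|=1.02356 >1
  x=-4.620: |R|=1.01430 >1
Interval (-4.5455, 0).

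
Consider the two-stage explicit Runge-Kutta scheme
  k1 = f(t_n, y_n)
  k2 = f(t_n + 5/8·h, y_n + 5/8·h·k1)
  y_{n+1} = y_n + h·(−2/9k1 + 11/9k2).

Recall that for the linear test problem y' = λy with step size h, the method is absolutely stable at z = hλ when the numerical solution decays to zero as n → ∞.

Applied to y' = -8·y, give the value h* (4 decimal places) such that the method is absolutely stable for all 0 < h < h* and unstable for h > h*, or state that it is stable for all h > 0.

Set f=λy, z=hλ:
  k1=λy_n ⇒ h·k1=z·y_n;  k2=λ(1+5/8z)y_n ⇒ h·k2=z(1+5/8z)y_n
  y_{n+1}/y_n = 1 − 2/9z + 11/9z(1+5/8z) = 1 + z + 55/72z²
  so R(z) = 1 + z + 55/72z².

Boundary: |R(x)|=1, x<0.
x=-1.05: |R|=0.7922
R=1: x+55/72x²=0 ⇒ x=−72/55=-1.3091; min R=1−1/(4·55/72)=0.6727>−1
Confirm numerically:
  x=-1.238: |R|=0.93277 <1
  x=-1.006: |R|=0.76708 <1
  x=-0.672: |R|=0.67296 <1
  x=-0.632: |R|=0.67312 <1
  x=-1.890: |R|=1.83869 >1
  x=-1.760: |R|=1.60622 >1
Interval (-1.3091, 0).

(-1.3091,0); λ=-8 ⇒ h* = (72/55)/8 = 0.1636.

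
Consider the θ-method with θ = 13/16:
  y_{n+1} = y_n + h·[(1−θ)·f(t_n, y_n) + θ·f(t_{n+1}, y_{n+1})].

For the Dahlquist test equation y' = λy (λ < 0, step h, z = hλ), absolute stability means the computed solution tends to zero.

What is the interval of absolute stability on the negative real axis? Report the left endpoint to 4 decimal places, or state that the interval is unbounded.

(−∞, 0) — no finite endpoint.

With y'=λy (z=hλ):
  y_{n+1} = y_n + z·[3/16·y_n + 13/16·y_{n+1}] ⇒ (1 − 13/16z)y_{n+1} = (1 + 3/16z)y_n
  so R(z) = (1 + 3/16z)/(1 − 13/16z).

Solve |R(x)|<1 on ℝ⁻.
x=-1.12: |R|=0.4136
x=-2: |R|=0.2381
x=-10: |R|=0.0959
x=-100: |R|=0.2158
θ=13/16≥1/2 ⇒ |1+3/16x|<|1−13/16x| ∀x<0 ⇒ unbounded interval.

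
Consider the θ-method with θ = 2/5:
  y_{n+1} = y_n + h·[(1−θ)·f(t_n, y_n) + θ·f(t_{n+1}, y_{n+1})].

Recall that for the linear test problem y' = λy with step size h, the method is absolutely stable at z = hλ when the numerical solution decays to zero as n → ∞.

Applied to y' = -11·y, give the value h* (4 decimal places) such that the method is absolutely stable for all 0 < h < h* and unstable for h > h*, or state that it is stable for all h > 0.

Set f=λy, z=hλ:
  y_{n+1} = y_n + z·[3/5·y_n + 2/5·y_{n+1}] ⇒ (1 − 2/5z)y_{n+1} = (1 + 3/5z)y_n
  so R(z) = (1 + 3/5z)/(1 − 2/5z).

Find x<0 with |R(x)|<1.
x=-1.7: |R|=0.0119
R=−1: 1+3/5x = −1+2/5x ⇒ -1/5x=2 ⇒ x=2/(-1/5)=-10.0000
Confirm numerically:
  x=-9.465: |R|=0.97764 <1
  x=-8.700: |R|=0.94196 <1
  x=-4.364: |R|=0.58945 <1
  x=-10.250: |R|=1.00980 >1
  x=-10.148: |R|=1.00585 >1
So |R|<1 on (-10.0000, 0).

(-10.0000,0); λ=-11 ⇒ h* = (10)/11 = 0.9091.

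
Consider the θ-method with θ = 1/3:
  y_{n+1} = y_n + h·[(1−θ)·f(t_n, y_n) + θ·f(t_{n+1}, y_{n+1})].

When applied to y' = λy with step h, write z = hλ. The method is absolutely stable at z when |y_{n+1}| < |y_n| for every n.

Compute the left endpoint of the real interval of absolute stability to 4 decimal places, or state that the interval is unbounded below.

left endpoint -6.0000.

With y'=λy (z=hλ):
  y_{n+1} = y_n + z·[2/3·y_n + 1/3·y_{n+1}] ⇒ (1 − 1/3z)y_{n+1} = (1 + 2/3z)y_n
  R(z) = (1 + 2/3z)/(1 − 1/3z).

Solve |R(x)|<1 on ℝ⁻.
x=-1.44: |R|=0.0270
R=−1: 1+2/3x = −1+1/3x ⇒ -1/3x=2 ⇒ x=2/(-1/3)=-6.0000
Confirm numerically:
  x=-3.842: |R|=0.68460 <1
  x=-3.633: |R|=0.64315 <1
  x=-3.026: |R|=0.50647 <1
  x=-6.477: |R|=1.05033 >1
  x=-6.325: |R|=1.03485 >1
  x=-6.070: |R|=1.00772 >1
So |R|<1 on (-6.0000, 0).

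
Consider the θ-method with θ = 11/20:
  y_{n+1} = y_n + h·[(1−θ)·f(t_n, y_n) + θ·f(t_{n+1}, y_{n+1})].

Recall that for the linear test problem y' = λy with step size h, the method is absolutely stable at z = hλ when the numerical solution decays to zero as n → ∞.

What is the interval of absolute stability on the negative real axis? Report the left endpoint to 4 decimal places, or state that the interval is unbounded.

Set f=λy, z=hλ:
  y_{n+1} = y_n + z·[9/20·y_n + 11/20·y_{n+1}] ⇒ (1 − 11/20z)y_{n+1} = (1 + 9/20z)y_n
  Hence R(z) = (1 + 9/20z)/(1 − 11/20z).

Find x<0 with |R(x)|<1.
x=-1.59: |R|=0.1518
x=-2: |R|=0.0476
x=-10: |R|=0.5385
x=-100: |R|=0.7857
θ=11/20≥1/2 ⇒ |1+9/20x|<|1−11/20x| ∀x<0 ⇒ stable on all of ℝ⁻.

unbounded; (−∞, 0).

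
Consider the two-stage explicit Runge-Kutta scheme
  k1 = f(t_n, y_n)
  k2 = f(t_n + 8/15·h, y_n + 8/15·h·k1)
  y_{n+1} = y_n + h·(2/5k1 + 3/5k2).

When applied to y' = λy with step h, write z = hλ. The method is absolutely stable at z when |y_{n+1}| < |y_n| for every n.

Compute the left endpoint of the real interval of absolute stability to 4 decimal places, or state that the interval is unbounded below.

Test eqn y'=λy, z=hλ:
  k1=λy_n ⇒ h·k1=z·y_n;  k2=λ(1+8/15z)y_n ⇒ h·k2=z(1+8/15z)y_n
  y_{n+1}/y_n = 1 + 2/5z + 3/5z(1+8/15z) = 1 + z + 8/25z²
  Hence R(z) = 1 + z + 8/25z².

Need |R(x)|<1, x<0.
x=-1.13: |R|=0.2786
R=1: x+8/25x²=0 ⇒ x=−25/8=-3.1250; min R=1−1/(4·8/25)=0.2188>−1
Confirm numerically:
  x=-2.624: |R|=0.57932 <1
  x=-2.477: |R|=0.48637 <1
  x=-2.305: |R|=0.39517 <1
  x=-1.719: |R|=0.22659 <1
  x=-3.604: |R|=1.55242 >1
  x=-3.240: |R|=1.11923 >1
  x=-3.180: |R|=1.05597 >1
Interval (-3.1250, 0).

left endpoint -3.1250.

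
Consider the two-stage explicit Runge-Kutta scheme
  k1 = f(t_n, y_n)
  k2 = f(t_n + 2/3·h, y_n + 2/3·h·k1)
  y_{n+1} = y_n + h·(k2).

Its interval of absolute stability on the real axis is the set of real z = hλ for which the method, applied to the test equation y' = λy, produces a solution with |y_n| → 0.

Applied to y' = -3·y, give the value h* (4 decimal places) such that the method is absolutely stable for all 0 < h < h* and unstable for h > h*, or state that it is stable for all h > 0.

(-1.5000,0); λ=-3 ⇒ h* = (3/2)/3 = 0.5000.

Test eqn y'=λy, z=hλ:
  k1=λy_n ⇒ h·k1=z·y_n;  k2=λ(1+2/3z)y_n ⇒ h·k2=z(1+2/3z)y_n
  y_{n+1}/y_n = 1 + z(1+2/3z) = 1 + z + 2/3z²
  ⇒ R(z) = 1 + z + 2/3z².

Need |R(x)|<1, x<0.
x=-1.64: |R|=1.1531
R=1: x+2/3x²=0 ⇒ x=−3/2=-1.5000; min R=1−1/(4·2/3)=0.6250>−1
Confirm numerically:
  x=-1.381: |R|=0.89044 <1
  x=-0.884: |R|=0.63697 <1
  x=-0.757: |R|=0.62503 <1
  x=-1.990: |R|=1.65007 >1
  x=-1.956: |R|=1.59462 >1
  x=-1.616: |R|=1.12497 >1
So |R|<1 on (-1.5000, 0).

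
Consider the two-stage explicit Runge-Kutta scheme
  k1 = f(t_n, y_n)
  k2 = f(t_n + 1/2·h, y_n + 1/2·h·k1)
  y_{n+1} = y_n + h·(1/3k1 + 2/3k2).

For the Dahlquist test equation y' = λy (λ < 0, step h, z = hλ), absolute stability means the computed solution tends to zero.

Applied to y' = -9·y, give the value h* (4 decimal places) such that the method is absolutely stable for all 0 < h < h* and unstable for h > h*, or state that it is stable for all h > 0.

(-3.0000,0); λ=-9 ⇒ h* = (3)/9 = 0.3333.

With y'=λy (z=hλ):
  k1=λy_n ⇒ h·k1=z·y_n;  k2=λ(1+1/2z)y_n ⇒ h·k2=z(1+1/2z)y_n
  y_{n+1}/y_n = 1 + 1/3z + 2/3z(1+1/2z) = 1 + z + 1/3z²
  so R(z) = 1 + z + 1/3z².

Need |R(x)|<1, x<0.
x=-1.74: |R|=0.2692
R=1: x+1/3x²=0 ⇒ x=−3=-3.0000; min R=1−1/(4·1/3)=0.2500>−1
Confirm numerically:
  x=-2.861: |R|=0.86744 <1
  x=-1.670: |R|=0.25963 <1
  x=-1.445: |R|=0.25101 <1
  x=-3.239: |R|=1.25804 >1
  x=-3.123: |R|=1.12804 >1
  x=-3.076: |R|=1.07793 >1
Interval (-3.0000, 0).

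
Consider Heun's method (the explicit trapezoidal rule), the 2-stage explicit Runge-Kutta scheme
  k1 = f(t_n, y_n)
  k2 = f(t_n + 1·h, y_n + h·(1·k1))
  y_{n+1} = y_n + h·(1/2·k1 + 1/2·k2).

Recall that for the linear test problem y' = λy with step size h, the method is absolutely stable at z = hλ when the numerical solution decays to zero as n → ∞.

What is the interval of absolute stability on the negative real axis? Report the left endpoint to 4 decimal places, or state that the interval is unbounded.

z∈(-2.0000,0).

With y'=λy (z=hλ):
  order 2, 2-stage ⇒ R(z)=1+z+z^2/2
  (e.g. R(-1.11)=0.50605, |R|=0.50605)

Solve |R(x)|<1 on ℝ⁻.
x=-1.11: |R|=0.5060
|R(-2.26)|=1.2938 |R(-1.95)|=0.9512 |R(-0.58)|=0.5882
Bisect:
  x_lo=-2.8471 |R|=2.2059  x_hi=-0.0888 |R|=0.9152
  mid=-1.46793 |R|=0.60948 →hi
  mid=-2.15750 |R|=1.16991 →lo
  mid=-1.81271 |R|=0.83025 →hi
  mid=-1.98511 |R|=0.98522 →hi
  mid=-2.07131 |R|=1.07385 →lo
  mid=-2.02821 |R|=1.02861 →lo
  mid=-2.00666 |R|=1.00668 →lo
  mid=-1.99588 |R|=0.99589 →hi
  ...
  [-2.00009,-1.99992] ⇒ x*=-2.0000
Interval (-2.0000, 0).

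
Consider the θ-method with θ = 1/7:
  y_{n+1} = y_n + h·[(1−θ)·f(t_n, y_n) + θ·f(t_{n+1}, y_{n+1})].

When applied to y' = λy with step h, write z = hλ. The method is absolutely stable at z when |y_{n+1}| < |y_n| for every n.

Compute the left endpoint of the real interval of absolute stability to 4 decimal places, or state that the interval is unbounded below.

Set f=λy, z=hλ:
  y_{n+1} = y_n + z·[6/7·y_n + 1/7·y_{n+1}] ⇒ (1 − 1/7z)y_{n+1} = (1 + 6/7z)y_n
  R(z) = (1 + 6/7z)/(1 − 1/7z).

Solve |R(x)|<1 on ℝ⁻.
x=-0.73: |R|=0.3389
R=−1: 1+6/7x = −1+1/7x ⇒ -5/7x=2 ⇒ x=2/(-5/7)=-2.8000
Confirm numerically:
  x=-2.057: |R|=0.58982 <1
  x=-1.415: |R|=0.17706 <1
  x=-1.146: |R|=0.01522 <1
  x=-3.137: |R|=1.16622 >1
  x=-3.004: |R|=1.10196 >1
Interval (-2.8000, 0).

z* = -2.8000.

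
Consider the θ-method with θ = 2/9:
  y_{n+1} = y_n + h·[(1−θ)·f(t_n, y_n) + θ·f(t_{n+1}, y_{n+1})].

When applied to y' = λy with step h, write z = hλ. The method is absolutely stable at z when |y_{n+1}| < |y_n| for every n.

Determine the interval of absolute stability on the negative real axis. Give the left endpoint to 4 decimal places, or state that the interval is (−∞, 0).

(-3.6000, 0).

With y'=λy (z=hλ):
  y_{n+1} = y_n + z·[7/9·y_n + 2/9·y_{n+1}] ⇒ (1 − 2/9z)y_{n+1} = (1 + 7/9z)y_n
  ⇒ R(z) = (1 + 7/9z)/(1 − 2/9z).

Solve |R(x)|<1 on ℝ⁻.
x=-0.75: |R|=0.3571
R=−1: 1+7/9x = −1+2/9x ⇒ -5/9x=2 ⇒ x=2/(-5/9)=-3.6000
Confirm numerically:
  x=-3.102: |R|=0.83623 <1
  x=-2.969: |R|=0.78879 <1
  x=-1.628: |R|=0.19550 <1
  x=-4.114: |R|=1.14918 >1
  x=-4.085: |R|=1.14123 >1
  x=-3.812: |R|=1.06376 >1
Stable set (-3.6000, 0).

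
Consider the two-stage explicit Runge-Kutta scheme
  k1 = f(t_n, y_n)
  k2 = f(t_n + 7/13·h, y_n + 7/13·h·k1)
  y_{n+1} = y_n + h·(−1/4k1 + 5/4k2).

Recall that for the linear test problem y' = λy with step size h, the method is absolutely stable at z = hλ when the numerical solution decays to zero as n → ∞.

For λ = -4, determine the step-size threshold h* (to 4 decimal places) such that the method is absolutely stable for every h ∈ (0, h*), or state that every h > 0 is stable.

(-1.4857,0); λ=-4 ⇒ h* = (52/35)/4 = 0.3714.

Set f=λy, z=hλ:
  k1=λy_n ⇒ h·k1=z·y_n;  k2=λ(1+7/13z)y_n ⇒ h·k2=z(1+7/13z)y_n
  y_{n+1}/y_n = 1 − 1/4z + 5/4z(1+7/13z) = 1 + z + 35/52z²
  R(z) = 1 + z + 35/52z².

Solve |R(x)|<1 on ℝ⁻.
x=-1.08: |R|=0.7051
R=1: x+35/52x²=0 ⇒ x=−52/35=-1.4857; min R=1−1/(4·35/52)=0.6286>−1
Confirm numerically:
  x=-1.029: |R|=0.68368 <1
  x=-0.964: |R|=0.66149 <1
  x=-0.859: |R|=0.63765 <1
  x=-2.060: |R|=1.79627 >1
  x=-1.673: |R|=1.21089 >1
  x=-1.610: |R|=1.13468 >1
Stable set (-1.4857, 0).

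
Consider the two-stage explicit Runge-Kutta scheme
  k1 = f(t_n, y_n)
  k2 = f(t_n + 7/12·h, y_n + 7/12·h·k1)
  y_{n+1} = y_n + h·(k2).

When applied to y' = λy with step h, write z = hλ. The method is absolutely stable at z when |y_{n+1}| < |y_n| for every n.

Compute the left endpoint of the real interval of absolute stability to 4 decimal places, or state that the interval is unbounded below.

left endpoint -1.7143.

Set f=λy, z=hλ:
  k1=λy_n ⇒ h·k1=z·y_n;  k2=λ(1+7/12z)y_n ⇒ h·k2=z(1+7/12z)y_n
  y_{n+1}/y_n = 1 + z(1+7/12z) = 1 + z + 7/12z²
  ⇒ R(z) = 1 + z + 7/12z².

Solve |R(x)|<1 on ℝ⁻.
x=-0.32: |R|=0.7397
R=1: x+7/12x²=0 ⇒ x=−12/7=-1.7143; min R=1−1/(4·7/12)=0.5714>−1
Confirm numerically:
  x=-1.388: |R|=0.73582 <1
  x=-1.264: |R|=0.66799 <1
  x=-0.937: |R|=0.57515 <1
  x=-0.836: |R|=0.57169 <1
  x=-2.313: |R|=1.80782 >1
  x=-2.221: |R|=1.65649 >1
  x=-1.853: |R|=1.14994 >1
So |R|<1 on (-1.7143, 0).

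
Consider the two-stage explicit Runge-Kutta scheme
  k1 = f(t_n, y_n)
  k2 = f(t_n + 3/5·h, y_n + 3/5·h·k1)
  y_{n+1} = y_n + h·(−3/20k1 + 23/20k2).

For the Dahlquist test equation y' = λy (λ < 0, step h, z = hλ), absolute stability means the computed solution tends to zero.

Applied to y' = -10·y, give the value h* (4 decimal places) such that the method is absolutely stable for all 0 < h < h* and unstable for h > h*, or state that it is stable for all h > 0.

(-1.4493,0); λ=-10 ⇒ h* = (100/69)/10 = 0.1449.

Test eqn y'=λy, z=hλ:
  k1=λy_n ⇒ h·k1=z·y_n;  k2=λ(1+3/5z)y_n ⇒ h·k2=z(1+3/5z)y_n
  y_{n+1}/y_n = 1 − 3/20z + 23/20z(1+3/5z) = 1 + z + 69/100z²
  Hence R(z) = 1 + z + 69/100z².

Find x<0 with |R(x)|<1.
x=-1.06: |R|=0.7153
R=1: x+69/100x²=0 ⇒ x=−100/69=-1.4493; min R=1−1/(4·69/100)=0.6377>−1
Confirm numerically:
  x=-1.236: |R|=0.81811 <1
  x=-1.070: |R|=0.71998 <1
  x=-1.036: |R|=0.70457 <1
  x=-0.777: |R|=0.63957 <1
  x=-1.909: |R|=1.60555 >1
  x=-1.594: |R|=1.15918 >1
  x=-1.475: |R|=1.02618 >1
Interval (-1.4493, 0).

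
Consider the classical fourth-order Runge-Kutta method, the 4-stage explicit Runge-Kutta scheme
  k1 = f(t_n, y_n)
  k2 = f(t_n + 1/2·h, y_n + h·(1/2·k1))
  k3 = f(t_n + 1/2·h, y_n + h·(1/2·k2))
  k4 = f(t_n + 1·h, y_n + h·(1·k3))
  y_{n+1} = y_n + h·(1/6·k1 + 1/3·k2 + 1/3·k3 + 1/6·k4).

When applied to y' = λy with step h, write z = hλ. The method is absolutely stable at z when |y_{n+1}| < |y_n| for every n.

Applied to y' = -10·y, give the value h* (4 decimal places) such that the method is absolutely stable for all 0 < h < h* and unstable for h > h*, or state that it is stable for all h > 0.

(-2.7853,0); λ=-10 ⇒ h* = 0.2785.

With y'=λy (z=hλ):
  order 4, 4-stage ⇒ R(z)=1+z+z^2/2+z^3/6+z^4/24
  (e.g. R(-0.72)=0.48819, |R|=0.48819)

Solve |R(x)|<1 on ℝ⁻.
x=-0.72: |R|=0.4882
|R(-2.89)|=1.1697 |R(-1.27)|=0.3034 |R(-1.07)|=0.3529
Bisect:
  x_lo=-3.4824 |R|=2.6702  x_hi=-0.3503 |R|=0.7045
  mid=-1.91633 |R|=0.30885 →hi
  mid=-2.69934 |R|=0.87796 →hi
  mid=-3.09085 |R|=1.56726 →lo
  mid=-2.89509 |R|=1.17856 →lo
  mid=-2.79722 |R|=1.01813 →lo
  mid=-2.74828 |R|=0.94561 →hi
  mid=-2.77275 |R|=0.98125 →hi
  ...
  [-2.78537,-2.78517] ⇒ x*=-2.7853
So |R|<1 on (-2.7853, 0).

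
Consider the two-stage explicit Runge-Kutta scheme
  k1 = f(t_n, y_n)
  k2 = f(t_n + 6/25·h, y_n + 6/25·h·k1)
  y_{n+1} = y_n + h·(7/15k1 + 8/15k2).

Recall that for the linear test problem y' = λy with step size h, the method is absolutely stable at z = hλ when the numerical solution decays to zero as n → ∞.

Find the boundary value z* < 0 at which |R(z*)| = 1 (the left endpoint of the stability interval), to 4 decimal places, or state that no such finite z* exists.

z* = -7.8125.

Test eqn y'=λy, z=hλ:
  k1=λy_n ⇒ h·k1=z·y_n;  k2=λ(1+6/25z)y_n ⇒ h·k2=z(1+6/25z)y_n
  y_{n+1}/y_n = 1 + 7/15z + 8/15z(1+6/25z) = 1 + z + 16/125z²
  Hence R(z) = 1 + z + 16/125z².

Need |R(x)|<1, x<0.
x=-1.34: |R|=0.1102
R=1: x+16/125x²=0 ⇒ x=−125/16=-7.8125; min R=1−1/(4·16/125)=-0.9531>−1
Confirm numerically:
  x=-7.044: |R|=0.30710 <1
  x=-6.099: |R|=0.33768 <1
  x=-5.249: |R|=0.72234 <1
  x=-3.709: |R|=0.94814 <1
  x=-8.366: |R|=1.59271 >1
  x=-8.283: |R|=1.49884 >1
  x=-8.126: |R|=1.32608 >1
Interval (-7.8125, 0).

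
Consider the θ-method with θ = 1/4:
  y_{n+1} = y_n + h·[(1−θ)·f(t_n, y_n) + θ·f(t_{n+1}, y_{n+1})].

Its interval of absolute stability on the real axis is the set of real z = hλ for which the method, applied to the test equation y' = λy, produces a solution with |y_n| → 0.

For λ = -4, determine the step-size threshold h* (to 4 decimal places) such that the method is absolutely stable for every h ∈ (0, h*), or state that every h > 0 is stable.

With y'=λy (z=hλ):
  y_{n+1} = y_n + z·[3/4·y_n + 1/4·y_{n+1}] ⇒ (1 − 1/4z)y_{n+1} = (1 + 3/4z)y_n
  Hence R(z) = (1 + 3/4z)/(1 − 1/4z).

Solve |R(x)|<1 on ℝ⁻.
x=-1.35: |R|=0.0093
R=−1: 1+3/4x = −1+1/4x ⇒ -1/2x=2 ⇒ x=2/(-1/2)=-4.0000
Confirm numerically:
  x=-3.232: |R|=0.78761 <1
  x=-3.160: |R|=0.76536 <1
  x=-2.015: |R|=0.33998 <1
  x=-4.283: |R|=1.06833 >1
  x=-4.133: |R|=1.03271 >1
  x=-4.061: |R|=1.01513 >1
Interval (-4.0000, 0).

(-4.0000,0); λ=-4 ⇒ h* = (4)/4 = 1.0000.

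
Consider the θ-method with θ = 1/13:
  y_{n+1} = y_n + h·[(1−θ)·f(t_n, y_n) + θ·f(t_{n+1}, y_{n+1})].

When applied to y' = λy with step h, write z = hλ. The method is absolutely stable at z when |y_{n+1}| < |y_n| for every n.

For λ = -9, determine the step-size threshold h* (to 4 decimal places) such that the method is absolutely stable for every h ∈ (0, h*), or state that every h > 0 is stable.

(-2.3636,0); λ=-9 ⇒ h* = (26/11)/9 = 0.2626.

Test eqn y'=λy, z=hλ:
  y_{n+1} = y_n + z·[12/13·y_n + 1/13·y_{n+1}] ⇒ (1 − 1/13z)y_{n+1} = (1 + 12/13z)y_n
  Hence R(z) = (1 + 12/13z)/(1 − 1/13z).

Need |R(x)|<1, x<0.
x=-0.48: |R|=0.5371
R=−1: 1+12/13x = −1+1/13x ⇒ -11/13x=2 ⇒ x=2/(-11/13)=-2.3636
Confirm numerically:
  x=-1.906: |R|=0.66228 <1
  x=-1.838: |R|=0.61032 <1
  x=-1.641: |R|=0.45707 <1
  x=-1.294: |R|=0.17686 <1
  x=-2.876: |R|=1.35500 >1
  x=-2.751: |R|=1.27052 >1
  x=-2.409: |R|=1.03238 >1
Interval (-2.3636, 0).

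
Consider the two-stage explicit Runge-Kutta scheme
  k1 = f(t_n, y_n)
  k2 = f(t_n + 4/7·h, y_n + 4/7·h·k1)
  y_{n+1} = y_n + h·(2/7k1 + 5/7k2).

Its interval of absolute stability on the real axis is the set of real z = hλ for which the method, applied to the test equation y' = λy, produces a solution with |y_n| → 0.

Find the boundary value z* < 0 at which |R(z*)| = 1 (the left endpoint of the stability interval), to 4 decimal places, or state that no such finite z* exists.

On y'=λy, z=hλ:
  k1=λy_n ⇒ h·k1=z·y_n;  k2=λ(1+4/7z)y_n ⇒ h·k2=z(1+4/7z)y_n
  y_{n+1}/y_n = 1 + 2/7z + 5/7z(1+4/7z) = 1 + z + 20/49z²
  so R(z) = 1 + z + 20/49z².

Solve |R(x)|<1 on ℝ⁻.
x=-1.4: |R|=0.4000
R=1: x+20/49x²=0 ⇒ x=−49/20=-2.4500; min R=1−1/(4·20/49)=0.3875>−1
Confirm numerically:
  x=-2.337: |R|=0.89221 <1
  x=-1.937: |R|=0.59442 <1
  x=-1.752: |R|=0.50086 <1
  x=-1.486: |R|=0.41530 <1
  x=-2.792: |R|=1.38974 >1
  x=-2.571: |R|=1.12698 >1
  x=-2.541: |R|=1.09438 >1
So |R|<1 on (-2.4500, 0).

z* = -2.4500.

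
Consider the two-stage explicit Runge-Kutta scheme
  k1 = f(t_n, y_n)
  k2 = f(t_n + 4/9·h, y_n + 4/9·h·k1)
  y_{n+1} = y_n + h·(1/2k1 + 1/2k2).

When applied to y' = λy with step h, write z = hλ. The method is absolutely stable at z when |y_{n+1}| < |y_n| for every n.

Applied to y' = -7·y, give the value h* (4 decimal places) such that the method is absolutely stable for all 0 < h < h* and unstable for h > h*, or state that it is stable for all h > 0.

Set f=λy, z=hλ:
  k1=λy_n ⇒ h·k1=z·y_n;  k2=λ(1+4/9z)y_n ⇒ h·k2=z(1+4/9z)y_n
  y_{n+1}/y_n = 1 + 1/2z + 1/2z(1+4/9z) = 1 + z + 2/9z²
  Hence R(z) = 1 + z + 2/9z².

Solve |R(x)|<1 on ℝ⁻.
x=-0.92: |R|=0.2681
R=1: x+2/9x²=0 ⇒ x=−9/2=-4.5000; min R=1−1/(4·2/9)=-0.1250>−1
Confirm numerically:
  x=-4.362: |R|=0.86623 <1
  x=-3.258: |R|=0.10079 <1
  x=-2.750: |R|=0.06944 <1
  x=-5.076: |R|=1.64973 >1
  x=-4.844: |R|=1.37030 >1
  x=-4.561: |R|=1.06183 >1
Stable set (-4.5000, 0).

(-4.5000,0); λ=-7 ⇒ h* = (9/2)/7 = 0.6429.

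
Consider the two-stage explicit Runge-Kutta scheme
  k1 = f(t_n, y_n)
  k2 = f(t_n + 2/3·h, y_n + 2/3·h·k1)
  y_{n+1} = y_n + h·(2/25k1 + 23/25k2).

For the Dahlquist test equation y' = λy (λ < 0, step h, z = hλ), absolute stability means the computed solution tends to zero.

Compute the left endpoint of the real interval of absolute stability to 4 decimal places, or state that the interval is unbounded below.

On y'=λy, z=hλ:
  k1=λy_n ⇒ h·k1=z·y_n;  k2=λ(1+2/3z)y_n ⇒ h·k2=z(1+2/3z)y_n
  y_{n+1}/y_n = 1 + 2/25z + 23/25z(1+2/3z) = 1 + z + 46/75z²
  R(z) = 1 + z + 46/75z².

Solve |R(x)|<1 on ℝ⁻.
x=-1.19: |R|=0.6785
R=1: x+46/75x²=0 ⇒ x=−75/46=-1.6304; min R=1−1/(4·46/75)=0.5924>−1
Confirm numerically:
  x=-1.077: |R|=0.63442 <1
  x=-1.050: |R|=0.62620 <1
  x=-0.687: |R|=0.60247 <1
  x=-2.184: |R|=1.74151 >1
  x=-1.724: |R|=1.09893 >1
  x=-1.654: |R|=1.02391 >1
Interval (-1.6304, 0).

z* = -1.6304.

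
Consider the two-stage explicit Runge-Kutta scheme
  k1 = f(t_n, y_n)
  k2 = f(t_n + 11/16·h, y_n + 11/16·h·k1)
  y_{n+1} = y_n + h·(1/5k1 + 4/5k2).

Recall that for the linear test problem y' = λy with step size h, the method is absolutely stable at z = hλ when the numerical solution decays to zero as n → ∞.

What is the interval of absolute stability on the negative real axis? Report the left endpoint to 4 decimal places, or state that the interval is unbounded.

(-1.8182, 0).

With y'=λy (z=hλ):
  k1=λy_n ⇒ h·k1=z·y_n;  k2=λ(1+11/16z)y_n ⇒ h·k2=z(1+11/16z)y_n
  y_{n+1}/y_n = 1 + 1/5z + 4/5z(1+11/16z) = 1 + z + 11/20z²
  R(z) = 1 + z + 11/20z².

Find x<0 with |R(x)|<1.
x=-0.95: |R|=0.5464
R=1: x+11/20x²=0 ⇒ x=−20/11=-1.8182; min R=1−1/(4·11/20)=0.5455>−1
Confirm numerically:
  x=-1.187: |R|=0.58793 <1
  x=-1.060: |R|=0.55798 <1
  x=-1.047: |R|=0.55591 <1
  x=-2.406: |R|=1.77786 >1
  x=-2.181: |R|=1.43522 >1
  x=-2.021: |R|=1.22544 >1
So |R|<1 on (-1.8182, 0).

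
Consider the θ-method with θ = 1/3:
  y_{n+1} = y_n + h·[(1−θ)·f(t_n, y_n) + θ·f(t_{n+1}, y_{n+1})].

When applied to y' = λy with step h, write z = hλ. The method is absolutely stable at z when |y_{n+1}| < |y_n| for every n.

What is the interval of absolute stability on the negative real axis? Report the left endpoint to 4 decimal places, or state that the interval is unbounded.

Set f=λy, z=hλ:
  y_{n+1} = y_n + z·[2/3·y_n + 1/3·y_{n+1}] ⇒ (1 − 1/3z)y_{n+1} = (1 + 2/3z)y_n
  so R(z) = (1 + 2/3z)/(1 − 1/3z).

Need |R(x)|<1, x<0.
x=-0.65: |R|=0.4658
R=−1: 1+2/3x = −1+1/3x ⇒ -1/3x=2 ⇒ x=2/(-1/3)=-6.0000
Confirm numerically:
  x=-4.431: |R|=0.78886 <1
  x=-3.614: |R|=0.63925 <1
  x=-3.405: |R|=0.59485 <1
  x=-2.493: |R|=0.36155 <1
  x=-6.379: |R|=1.04041 >1
  x=-6.211: |R|=1.02291 >1
Stable set (-6.0000, 0).

(-6.0000, 0).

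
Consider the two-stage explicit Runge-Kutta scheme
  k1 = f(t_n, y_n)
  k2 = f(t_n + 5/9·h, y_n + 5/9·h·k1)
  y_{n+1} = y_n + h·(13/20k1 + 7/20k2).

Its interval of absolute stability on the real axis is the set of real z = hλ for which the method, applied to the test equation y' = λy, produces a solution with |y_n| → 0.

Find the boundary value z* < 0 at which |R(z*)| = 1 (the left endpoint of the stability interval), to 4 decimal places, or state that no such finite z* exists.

On y'=λy, z=hλ:
  k1=λy_n ⇒ h·k1=z·y_n;  k2=λ(1+5/9z)y_n ⇒ h·k2=z(1+5/9z)y_n
  y_{n+1}/y_n = 1 + 13/20z + 7/20z(1+5/9z) = 1 + z + 7/36z²
  R(z) = 1 + z + 7/36z².

Solve |R(x)|<1 on ℝ⁻.
x=-0.58: |R|=0.4854
R=1: x+7/36x²=0 ⇒ x=−36/7=-5.1429; min R=1−1/(4·7/36)=-0.2857>−1
Confirm numerically:
  x=-3.741: |R|=0.01973 <1
  x=-3.337: |R|=0.17175 <1
  x=-2.945: |R|=0.25858 <1
  x=-2.391: |R|=0.27938 <1
  x=-5.491: |R|=1.37171 >1
  x=-5.195: |R|=1.05267 >1
So |R|<1 on (-5.1429, 0).

left endpoint -5.1429.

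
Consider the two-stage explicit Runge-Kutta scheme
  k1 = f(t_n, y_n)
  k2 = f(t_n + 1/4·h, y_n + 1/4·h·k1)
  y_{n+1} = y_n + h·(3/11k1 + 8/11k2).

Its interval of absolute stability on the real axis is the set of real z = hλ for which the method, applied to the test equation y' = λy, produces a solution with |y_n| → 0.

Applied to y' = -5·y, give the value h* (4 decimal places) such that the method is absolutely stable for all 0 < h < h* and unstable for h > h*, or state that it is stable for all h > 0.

Set f=λy, z=hλ:
  k1=λy_n ⇒ h·k1=z·y_n;  k2=λ(1+1/4z)y_n ⇒ h·k2=z(1+1/4z)y_n
  y_{n+1}/y_n = 1 + 3/11z + 8/11z(1+1/4z) = 1 + z + 2/11z²
  ⇒ R(z) = 1 + z + 2/11z².

Solve |R(x)|<1 on ℝ⁻.
x=-1.48: |R|=0.0817
R=1: x+2/11x²=0 ⇒ x=−11/2=-5.5000; min R=1−1/(4·2/11)=-0.3750>−1
Confirm numerically:
  x=-5.450: |R|=0.95045 <1
  x=-4.701: |R|=0.31707 <1
  x=-4.111: |R|=0.03821 <1
  x=-2.429: |R|=0.35627 <1
  x=-5.860: |R|=1.38356 >1
  x=-5.815: |R|=1.33304 >1
Stable set (-5.5000, 0).

(-5.5000,0); λ=-5 ⇒ h* = (11/2)/5 = 1.1000.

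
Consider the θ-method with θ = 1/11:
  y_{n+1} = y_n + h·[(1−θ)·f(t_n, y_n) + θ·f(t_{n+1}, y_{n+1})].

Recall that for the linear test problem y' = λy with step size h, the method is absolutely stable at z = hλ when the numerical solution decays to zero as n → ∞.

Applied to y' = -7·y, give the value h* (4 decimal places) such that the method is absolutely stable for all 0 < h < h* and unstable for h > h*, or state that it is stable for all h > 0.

With y'=λy (z=hλ):
  y_{n+1} = y_n + z·[10/11·y_n + 1/11·y_{n+1}] ⇒ (1 − 1/11z)y_{n+1} = (1 + 10/11z)y_n
  R(z) = (1 + 10/11z)/(1 − 1/11z).

Find x<0 with |R(x)|<1.
x=-0.45: |R|=0.5677
R=−1: 1+10/11x = −1+1/11x ⇒ -9/11x=2 ⇒ x=2/(-9/11)=-2.4444
Confirm numerically:
  x=-2.021: |R|=0.70732 <1
  x=-1.725: |R|=0.49116 <1
  x=-1.550: |R|=0.35857 <1
  x=-2.809: |R|=1.23760 >1
  x=-2.674: |R|=1.15109 >1
  x=-2.543: |R|=1.06550 >1
Interval (-2.4444, 0).

(-2.4444,0); λ=-7 ⇒ h* = (22/9)/7 = 0.3492.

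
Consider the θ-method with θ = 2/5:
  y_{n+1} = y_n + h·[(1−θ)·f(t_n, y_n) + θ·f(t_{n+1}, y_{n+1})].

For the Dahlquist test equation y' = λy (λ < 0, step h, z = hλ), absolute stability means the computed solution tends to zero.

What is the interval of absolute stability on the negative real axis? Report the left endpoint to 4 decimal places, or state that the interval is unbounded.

With y'=λy (z=hλ):
  y_{n+1} = y_n + z·[3/5·y_n + 2/5·y_{n+1}] ⇒ (1 − 2/5z)y_{n+1} = (1 + 3/5z)y_n
  ⇒ R(z) = (1 + 3/5z)/(1 − 2/5z).

Boundary: |R(x)|=1, x<0.
x=-1.6: |R|=0.0244
R=−1: 1+3/5x = −1+2/5x ⇒ -1/5x=2 ⇒ x=2/(-1/5)=-10.0000
Confirm numerically:
  x=-9.946: |R|=0.99783 <1
  x=-6.986: |R|=0.84113 <1
  x=-4.395: |R|=0.59355 <1
  x=-10.380: |R|=1.01475 >1
  x=-10.180: |R|=1.00710 >1
  x=-10.081: |R|=1.00322 >1
Interval (-10.0000, 0).

(-10.0000, 0).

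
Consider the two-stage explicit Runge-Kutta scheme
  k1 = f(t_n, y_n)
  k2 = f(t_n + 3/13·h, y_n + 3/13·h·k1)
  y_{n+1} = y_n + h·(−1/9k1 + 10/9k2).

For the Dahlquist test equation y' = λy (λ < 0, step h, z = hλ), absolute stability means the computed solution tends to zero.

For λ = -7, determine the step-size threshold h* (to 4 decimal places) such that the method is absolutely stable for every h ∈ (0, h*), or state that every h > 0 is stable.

(-3.9000,0); λ=-7 ⇒ h* = (39/10)/7 = 0.5571.

Set f=λy, z=hλ:
  k1=λy_n ⇒ h·k1=z·y_n;  k2=λ(1+3/13z)y_n ⇒ h·k2=z(1+3/13z)y_n
  y_{n+1}/y_n = 1 − 1/9z + 10/9z(1+3/13z) = 1 + z + 10/39z²
  ⇒ R(z) = 1 + z + 10/39z².

Boundary: |R(x)|=1, x<0.
x=-1.57: |R|=0.0620
R=1: x+10/39x²=0 ⇒ x=−39/10=-3.9000; min R=1−1/(4·10/39)=0.0250>−1
Confirm numerically:
  x=-2.637: |R|=0.14602 <1
  x=-2.514: |R|=0.10656 <1
  x=-1.951: |R|=0.02500 <1
  x=-4.445: |R|=1.62116 >1
  x=-4.231: |R|=1.35909 >1
So |R|<1 on (-3.9000, 0).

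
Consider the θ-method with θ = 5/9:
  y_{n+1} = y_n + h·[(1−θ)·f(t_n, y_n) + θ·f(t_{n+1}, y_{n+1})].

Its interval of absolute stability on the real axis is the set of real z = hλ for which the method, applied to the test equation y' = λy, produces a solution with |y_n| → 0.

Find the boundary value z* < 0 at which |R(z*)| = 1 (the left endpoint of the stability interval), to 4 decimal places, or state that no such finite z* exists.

interval (−∞, 0).

On y'=λy, z=hλ:
  y_{n+1} = y_n + z·[4/9·y_n + 5/9·y_{n+1}] ⇒ (1 − 5/9z)y_{n+1} = (1 + 4/9z)y_n
  so R(z) = (1 + 4/9z)/(1 − 5/9z).

Boundary: |R(x)|=1, x<0.
x=-0.7: |R|=0.4960
x=-2: |R|=0.0526
x=-10: |R|=0.5254
x=-100: |R|=0.7682
θ=5/9≥1/2 ⇒ |1+4/9x|<|1−5/9x| ∀x<0 ⇒ stable on all of ℝ⁻.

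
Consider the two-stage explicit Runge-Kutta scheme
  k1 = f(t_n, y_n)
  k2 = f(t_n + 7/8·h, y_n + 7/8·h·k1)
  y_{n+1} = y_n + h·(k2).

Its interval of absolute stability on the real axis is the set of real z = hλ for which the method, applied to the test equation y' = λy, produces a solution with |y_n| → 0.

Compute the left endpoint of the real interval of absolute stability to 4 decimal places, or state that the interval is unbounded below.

On y'=λy, z=hλ:
  k1=λy_n ⇒ h·k1=z·y_n;  k2=λ(1+7/8z)y_n ⇒ h·k2=z(1+7/8z)y_n
  y_{n+1}/y_n = 1 + z(1+7/8z) = 1 + z + 7/8z²
  ⇒ R(z) = 1 + z + 7/8z².

Find x<0 with |R(x)|<1.
x=-0.35: |R|=0.7572
R=1: x+7/8x²=0 ⇒ x=−8/7=-1.1429; min R=1−1/(4·7/8)=0.7143>−1
Confirm numerically:
  x=-0.984: |R|=0.86322 <1
  x=-0.965: |R|=0.84982 <1
  x=-0.731: |R|=0.73657 <1
  x=-0.653: |R|=0.72011 <1
  x=-1.731: |R|=1.89082 >1
  x=-1.518: |R|=1.49828 >1
Stable set (-1.1429, 0).

left endpoint -1.1429.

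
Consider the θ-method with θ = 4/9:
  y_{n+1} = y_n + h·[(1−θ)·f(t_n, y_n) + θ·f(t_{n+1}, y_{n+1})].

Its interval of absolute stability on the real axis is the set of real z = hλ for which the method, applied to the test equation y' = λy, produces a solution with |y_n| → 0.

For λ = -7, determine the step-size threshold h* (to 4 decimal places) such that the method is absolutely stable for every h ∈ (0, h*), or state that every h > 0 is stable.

(-18.0000,0); λ=-7 ⇒ h* = (18)/7 = 2.5714.

Set f=λy, z=hλ:
  y_{n+1} = y_n + z·[5/9·y_n + 4/9·y_{n+1}] ⇒ (1 − 4/9z)y_{n+1} = (1 + 5/9z)y_n
  so R(z) = (1 + 5/9z)/(1 − 4/9z).

Find x<0 with |R(x)|<1.
x=-0.57: |R|=0.5452
R=−1: 1+5/9x = −1+4/9x ⇒ -1/9x=2 ⇒ x=2/(-1/9)=-18.0000
Confirm numerically:
  x=-16.007: |R|=0.97271 <1
  x=-14.308: |R|=0.94426 <1
  x=-11.449: |R|=0.88045 <1
  x=-18.504: |R|=1.00607 >1
  x=-18.121: |R|=1.00148 >1
Interval (-18.0000, 0).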